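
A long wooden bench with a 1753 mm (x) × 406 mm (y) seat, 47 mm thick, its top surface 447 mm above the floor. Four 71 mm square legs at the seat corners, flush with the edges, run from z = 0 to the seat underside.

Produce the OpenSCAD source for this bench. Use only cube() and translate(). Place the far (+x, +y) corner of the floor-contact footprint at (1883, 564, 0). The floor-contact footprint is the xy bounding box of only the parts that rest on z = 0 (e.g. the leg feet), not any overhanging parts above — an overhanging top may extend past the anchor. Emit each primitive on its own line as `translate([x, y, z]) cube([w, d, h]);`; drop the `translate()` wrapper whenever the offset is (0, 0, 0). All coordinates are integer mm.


translate([130, 158, 400]) cube([1753, 406, 47]);
translate([130, 158, 0]) cube([71, 71, 400]);
translate([130, 493, 0]) cube([71, 71, 400]);
translate([1812, 158, 0]) cube([71, 71, 400]);
translate([1812, 493, 0]) cube([71, 71, 400]);


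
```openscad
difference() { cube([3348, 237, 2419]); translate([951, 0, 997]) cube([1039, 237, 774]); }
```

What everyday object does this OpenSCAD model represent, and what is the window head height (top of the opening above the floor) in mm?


A wall with a window opening. The window head height is 1771 mm.

A wall with a rectangular opening subtracted — a window. Sill at z = 997, opening 774 mm tall, so the head is at 997 + 774 = 1771 mm.


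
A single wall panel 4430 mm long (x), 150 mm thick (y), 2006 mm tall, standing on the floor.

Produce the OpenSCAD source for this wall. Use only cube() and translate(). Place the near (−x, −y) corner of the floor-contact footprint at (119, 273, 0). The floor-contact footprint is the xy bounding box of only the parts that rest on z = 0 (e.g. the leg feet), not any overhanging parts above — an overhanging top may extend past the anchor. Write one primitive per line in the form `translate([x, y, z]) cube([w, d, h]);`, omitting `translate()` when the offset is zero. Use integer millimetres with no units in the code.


translate([119, 273, 0]) cube([4430, 150, 2006]);


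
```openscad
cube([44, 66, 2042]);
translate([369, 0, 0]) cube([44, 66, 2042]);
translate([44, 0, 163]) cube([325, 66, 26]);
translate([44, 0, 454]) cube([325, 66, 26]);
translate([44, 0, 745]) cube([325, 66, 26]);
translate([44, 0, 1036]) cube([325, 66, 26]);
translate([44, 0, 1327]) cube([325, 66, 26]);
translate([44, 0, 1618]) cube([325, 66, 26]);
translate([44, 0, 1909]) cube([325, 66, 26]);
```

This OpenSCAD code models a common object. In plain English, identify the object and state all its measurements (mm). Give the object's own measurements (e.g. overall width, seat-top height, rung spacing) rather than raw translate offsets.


A straight ladder. Two 44×66 mm vertical rails, 2042 mm tall, stand 413 mm apart (outside-to-outside) with their front faces coplanar on the −y side. 7 rungs, each 66 mm deep and 26 mm tall, span between the inner faces of the rails, front faces flush with the rails. The lowest rung's underside is at z = 163 mm and rungs are spaced 291 mm apart (underside to underside).


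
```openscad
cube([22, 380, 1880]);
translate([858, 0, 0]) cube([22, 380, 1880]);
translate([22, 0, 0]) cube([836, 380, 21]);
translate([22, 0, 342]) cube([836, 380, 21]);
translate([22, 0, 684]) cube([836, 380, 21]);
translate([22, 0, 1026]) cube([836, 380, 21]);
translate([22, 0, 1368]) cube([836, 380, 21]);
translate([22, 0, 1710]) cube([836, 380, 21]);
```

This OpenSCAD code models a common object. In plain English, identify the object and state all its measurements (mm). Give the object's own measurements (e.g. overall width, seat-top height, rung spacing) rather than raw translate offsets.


An open bookshelf. Two side panels, each 22 mm thick, 380 mm deep and 1880 mm tall, stand 880 mm apart (outside-to-outside). Between them sit 6 shelves, each 21 mm thick and 380 mm deep, spanning the full gap between the sides. The bottom shelf rests on the floor (its underside at z = 0) and the clear gap between one shelf's top and the next shelf's underside is 321 mm.


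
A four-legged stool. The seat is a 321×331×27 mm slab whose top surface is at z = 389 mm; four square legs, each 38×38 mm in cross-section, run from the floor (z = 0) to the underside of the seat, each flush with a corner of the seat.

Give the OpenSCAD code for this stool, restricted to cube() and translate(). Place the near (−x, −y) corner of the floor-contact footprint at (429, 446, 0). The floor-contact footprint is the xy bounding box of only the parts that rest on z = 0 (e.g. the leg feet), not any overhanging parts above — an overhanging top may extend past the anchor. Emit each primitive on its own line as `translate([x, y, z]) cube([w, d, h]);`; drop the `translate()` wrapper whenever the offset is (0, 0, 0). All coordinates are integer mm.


// leg_h = 389 - 27 = 362
translate([429, 446, 362]) cube([321, 331, 27]);
translate([429, 446, 0]) cube([38, 38, 362]);
translate([712, 446, 0]) cube([38, 38, 362]);
translate([429, 739, 0]) cube([38, 38, 362]);
translate([712, 739, 0]) cube([38, 38, 362]);


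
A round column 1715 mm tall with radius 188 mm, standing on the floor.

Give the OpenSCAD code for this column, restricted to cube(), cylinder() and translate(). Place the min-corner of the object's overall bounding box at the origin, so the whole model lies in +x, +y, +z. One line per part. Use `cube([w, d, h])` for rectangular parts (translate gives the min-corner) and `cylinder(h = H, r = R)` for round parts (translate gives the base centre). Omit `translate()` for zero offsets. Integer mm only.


translate([188, 188, 0]) cylinder(h = 1715, r = 188);


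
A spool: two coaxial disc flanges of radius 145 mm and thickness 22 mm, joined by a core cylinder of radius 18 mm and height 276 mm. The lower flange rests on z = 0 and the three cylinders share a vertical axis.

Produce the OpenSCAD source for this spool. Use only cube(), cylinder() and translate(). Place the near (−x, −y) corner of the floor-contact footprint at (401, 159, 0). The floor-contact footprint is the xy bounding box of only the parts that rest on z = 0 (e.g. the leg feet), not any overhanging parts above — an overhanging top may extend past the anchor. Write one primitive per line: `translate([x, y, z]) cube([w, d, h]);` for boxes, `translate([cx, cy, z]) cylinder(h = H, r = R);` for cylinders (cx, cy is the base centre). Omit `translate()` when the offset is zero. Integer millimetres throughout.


translate([546, 304, 0]) cylinder(h = 22, r = 145);
translate([546, 304, 22]) cylinder(h = 276, r = 18);
translate([546, 304, 298]) cylinder(h = 22, r = 145);


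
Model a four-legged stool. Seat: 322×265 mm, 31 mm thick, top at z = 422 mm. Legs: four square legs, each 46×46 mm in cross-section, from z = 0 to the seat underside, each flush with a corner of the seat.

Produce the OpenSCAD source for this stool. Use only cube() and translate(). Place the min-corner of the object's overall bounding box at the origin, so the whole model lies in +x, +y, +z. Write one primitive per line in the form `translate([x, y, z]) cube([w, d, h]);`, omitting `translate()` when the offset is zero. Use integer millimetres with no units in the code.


// leg_h = 422 - 31 = 391
translate([0, 0, 391]) cube([322, 265, 31]);
cube([46, 46, 391]);
translate([276, 0, 0]) cube([46, 46, 391]);
translate([0, 219, 0]) cube([46, 46, 391]);
translate([276, 219, 0]) cube([46, 46, 391]);


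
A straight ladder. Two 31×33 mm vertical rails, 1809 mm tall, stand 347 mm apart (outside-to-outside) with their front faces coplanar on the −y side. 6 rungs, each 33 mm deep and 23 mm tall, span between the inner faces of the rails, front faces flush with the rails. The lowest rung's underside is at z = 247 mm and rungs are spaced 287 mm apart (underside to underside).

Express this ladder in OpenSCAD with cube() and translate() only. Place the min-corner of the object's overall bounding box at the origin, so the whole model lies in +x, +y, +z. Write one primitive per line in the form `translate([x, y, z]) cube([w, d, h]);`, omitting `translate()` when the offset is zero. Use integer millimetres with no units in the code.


cube([31, 33, 1809]);
translate([316, 0, 0]) cube([31, 33, 1809]);
translate([31, 0, 247]) cube([285, 33, 23]);
translate([31, 0, 534]) cube([285, 33, 23]);
translate([31, 0, 821]) cube([285, 33, 23]);
translate([31, 0, 1108]) cube([285, 33, 23]);
translate([31, 0, 1395]) cube([285, 33, 23]);
translate([31, 0, 1682]) cube([285, 33, 23]);


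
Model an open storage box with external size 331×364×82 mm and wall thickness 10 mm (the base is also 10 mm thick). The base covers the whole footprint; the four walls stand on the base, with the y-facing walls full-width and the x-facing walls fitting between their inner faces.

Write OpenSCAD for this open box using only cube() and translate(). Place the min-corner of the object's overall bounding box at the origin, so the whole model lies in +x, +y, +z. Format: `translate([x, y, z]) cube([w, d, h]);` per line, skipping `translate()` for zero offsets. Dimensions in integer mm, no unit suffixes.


cube([331, 364, 10]);
translate([0, 0, 10]) cube([331, 10, 72]);
translate([0, 354, 10]) cube([331, 10, 72]);
translate([0, 10, 10]) cube([10, 344, 72]);
translate([321, 10, 10]) cube([10, 344, 72]);


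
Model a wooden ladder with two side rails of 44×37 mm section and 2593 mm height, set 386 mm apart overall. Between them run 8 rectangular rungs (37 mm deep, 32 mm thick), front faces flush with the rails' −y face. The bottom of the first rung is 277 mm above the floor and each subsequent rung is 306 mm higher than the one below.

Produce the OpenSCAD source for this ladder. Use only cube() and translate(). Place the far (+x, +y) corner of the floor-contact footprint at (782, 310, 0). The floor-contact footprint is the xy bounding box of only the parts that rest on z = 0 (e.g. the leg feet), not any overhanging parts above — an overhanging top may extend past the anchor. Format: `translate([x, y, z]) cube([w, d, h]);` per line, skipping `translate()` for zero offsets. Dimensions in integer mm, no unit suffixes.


// rung span = 386 - 2*44 = 298
// rung[k] z = 277 + k*306
translate([396, 273, 0]) cube([44, 37, 2593]);
translate([738, 273, 0]) cube([44, 37, 2593]);
translate([440, 273, 277]) cube([298, 37, 32]);
translate([440, 273, 583]) cube([298, 37, 32]);
translate([440, 273, 889]) cube([298, 37, 32]);
translate([440, 273, 1195]) cube([298, 37, 32]);
translate([440, 273, 1501]) cube([298, 37, 32]);
translate([440, 273, 1807]) cube([298, 37, 32]);
translate([440, 273, 2113]) cube([298, 37, 32]);
translate([440, 273, 2419]) cube([298, 37, 32]);


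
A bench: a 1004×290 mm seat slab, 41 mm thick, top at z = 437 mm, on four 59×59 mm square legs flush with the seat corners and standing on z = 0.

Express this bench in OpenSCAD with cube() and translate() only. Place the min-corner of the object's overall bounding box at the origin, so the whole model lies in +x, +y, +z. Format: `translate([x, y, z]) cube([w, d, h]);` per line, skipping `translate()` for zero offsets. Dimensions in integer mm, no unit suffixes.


translate([0, 0, 396]) cube([1004, 290, 41]);
cube([59, 59, 396]);
translate([0, 231, 0]) cube([59, 59, 396]);
translate([945, 0, 0]) cube([59, 59, 396]);
translate([945, 231, 0]) cube([59, 59, 396]);


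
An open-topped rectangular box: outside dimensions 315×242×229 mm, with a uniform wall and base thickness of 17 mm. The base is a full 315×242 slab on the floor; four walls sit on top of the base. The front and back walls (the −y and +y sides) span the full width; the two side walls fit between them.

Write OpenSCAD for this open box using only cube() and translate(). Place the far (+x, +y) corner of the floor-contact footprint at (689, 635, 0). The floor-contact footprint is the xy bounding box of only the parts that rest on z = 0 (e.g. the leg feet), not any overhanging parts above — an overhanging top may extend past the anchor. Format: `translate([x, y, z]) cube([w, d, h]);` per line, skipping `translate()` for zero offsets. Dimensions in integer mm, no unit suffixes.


translate([374, 393, 0]) cube([315, 242, 17]);
translate([374, 393, 17]) cube([315, 17, 212]);
translate([374, 618, 17]) cube([315, 17, 212]);
translate([374, 410, 17]) cube([17, 208, 212]);
translate([672, 410, 17]) cube([17, 208, 212]);


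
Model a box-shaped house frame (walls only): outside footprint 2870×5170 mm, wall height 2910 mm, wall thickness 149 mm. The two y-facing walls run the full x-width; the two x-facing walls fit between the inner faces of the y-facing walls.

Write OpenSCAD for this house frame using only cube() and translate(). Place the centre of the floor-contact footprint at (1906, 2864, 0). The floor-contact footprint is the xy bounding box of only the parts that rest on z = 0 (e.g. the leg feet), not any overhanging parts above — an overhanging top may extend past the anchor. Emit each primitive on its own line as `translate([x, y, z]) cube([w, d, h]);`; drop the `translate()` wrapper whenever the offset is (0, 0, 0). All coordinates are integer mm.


translate([471, 279, 0]) cube([2870, 149, 2910]);
translate([471, 5300, 0]) cube([2870, 149, 2910]);
translate([471, 428, 0]) cube([149, 4872, 2910]);
translate([3192, 428, 0]) cube([149, 4872, 2910]);


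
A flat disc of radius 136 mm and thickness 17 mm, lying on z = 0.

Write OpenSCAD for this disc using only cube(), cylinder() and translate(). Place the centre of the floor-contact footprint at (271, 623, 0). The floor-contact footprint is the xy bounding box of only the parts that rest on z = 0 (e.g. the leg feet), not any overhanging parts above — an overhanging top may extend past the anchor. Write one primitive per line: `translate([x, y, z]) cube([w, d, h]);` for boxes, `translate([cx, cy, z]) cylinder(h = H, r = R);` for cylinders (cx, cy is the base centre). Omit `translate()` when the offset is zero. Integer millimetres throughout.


translate([271, 623, 0]) cylinder(h = 17, r = 136);


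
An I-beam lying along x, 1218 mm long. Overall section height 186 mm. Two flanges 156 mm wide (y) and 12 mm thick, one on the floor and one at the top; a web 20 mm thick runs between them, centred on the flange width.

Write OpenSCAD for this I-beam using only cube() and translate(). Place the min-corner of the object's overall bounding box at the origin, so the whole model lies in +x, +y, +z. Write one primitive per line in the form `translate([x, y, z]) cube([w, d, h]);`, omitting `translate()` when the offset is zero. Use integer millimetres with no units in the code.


cube([1218, 156, 12]);
translate([0, 68, 12]) cube([1218, 20, 162]);
translate([0, 0, 174]) cube([1218, 156, 12]);


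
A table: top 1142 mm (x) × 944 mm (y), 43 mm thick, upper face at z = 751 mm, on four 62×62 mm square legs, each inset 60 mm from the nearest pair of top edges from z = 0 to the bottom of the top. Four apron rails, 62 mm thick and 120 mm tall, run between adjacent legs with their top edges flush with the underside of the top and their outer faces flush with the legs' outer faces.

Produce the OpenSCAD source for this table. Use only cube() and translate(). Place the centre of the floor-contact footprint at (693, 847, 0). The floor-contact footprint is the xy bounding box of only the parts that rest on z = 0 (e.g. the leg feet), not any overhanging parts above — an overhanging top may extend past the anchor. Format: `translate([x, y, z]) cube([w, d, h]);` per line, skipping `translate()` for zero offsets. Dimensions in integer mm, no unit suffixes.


translate([122, 375, 708]) cube([1142, 944, 43]);
translate([182, 435, 0]) cube([62, 62, 708]);
translate([1142, 435, 0]) cube([62, 62, 708]);
translate([182, 1197, 0]) cube([62, 62, 708]);
translate([1142, 1197, 0]) cube([62, 62, 708]);
translate([244, 435, 588]) cube([898, 62, 120]);
translate([244, 1197, 588]) cube([898, 62, 120]);
translate([182, 497, 588]) cube([62, 700, 120]);
translate([1142, 497, 588]) cube([62, 700, 120]);


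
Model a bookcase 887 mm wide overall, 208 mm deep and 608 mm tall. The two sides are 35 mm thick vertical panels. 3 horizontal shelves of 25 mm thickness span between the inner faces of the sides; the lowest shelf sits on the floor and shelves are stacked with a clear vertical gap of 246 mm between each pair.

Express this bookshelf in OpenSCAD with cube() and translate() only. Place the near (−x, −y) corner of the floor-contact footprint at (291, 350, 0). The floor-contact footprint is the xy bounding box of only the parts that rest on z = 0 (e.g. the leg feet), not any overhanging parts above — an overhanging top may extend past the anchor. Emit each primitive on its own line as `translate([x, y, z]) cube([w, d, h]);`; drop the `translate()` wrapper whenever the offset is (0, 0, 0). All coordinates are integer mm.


translate([291, 350, 0]) cube([35, 208, 608]);
translate([1143, 350, 0]) cube([35, 208, 608]);
translate([326, 350, 0]) cube([817, 208, 25]);
translate([326, 350, 271]) cube([817, 208, 25]);
translate([326, 350, 542]) cube([817, 208, 25]);


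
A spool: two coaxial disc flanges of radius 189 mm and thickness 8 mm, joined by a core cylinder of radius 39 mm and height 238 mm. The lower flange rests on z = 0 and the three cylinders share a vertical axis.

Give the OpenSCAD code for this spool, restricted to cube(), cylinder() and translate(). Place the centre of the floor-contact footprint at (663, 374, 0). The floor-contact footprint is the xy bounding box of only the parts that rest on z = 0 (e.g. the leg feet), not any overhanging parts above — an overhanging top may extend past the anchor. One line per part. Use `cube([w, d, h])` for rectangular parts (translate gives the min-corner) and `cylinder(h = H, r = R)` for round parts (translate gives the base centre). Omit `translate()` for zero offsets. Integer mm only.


translate([663, 374, 0]) cylinder(h = 8, r = 189);
translate([663, 374, 8]) cylinder(h = 238, r = 39);
translate([663, 374, 246]) cylinder(h = 8, r = 189);


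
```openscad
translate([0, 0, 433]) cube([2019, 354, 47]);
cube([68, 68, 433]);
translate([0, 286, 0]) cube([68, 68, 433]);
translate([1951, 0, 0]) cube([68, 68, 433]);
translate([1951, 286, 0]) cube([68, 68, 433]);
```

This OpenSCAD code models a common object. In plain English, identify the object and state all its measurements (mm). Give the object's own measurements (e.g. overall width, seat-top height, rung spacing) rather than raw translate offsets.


A long wooden bench with a 2019 mm (x) × 354 mm (y) seat, 47 mm thick, its top surface 480 mm above the floor. Four 68 mm square legs at the seat corners, flush with the edges, run from z = 0 to the seat underside.


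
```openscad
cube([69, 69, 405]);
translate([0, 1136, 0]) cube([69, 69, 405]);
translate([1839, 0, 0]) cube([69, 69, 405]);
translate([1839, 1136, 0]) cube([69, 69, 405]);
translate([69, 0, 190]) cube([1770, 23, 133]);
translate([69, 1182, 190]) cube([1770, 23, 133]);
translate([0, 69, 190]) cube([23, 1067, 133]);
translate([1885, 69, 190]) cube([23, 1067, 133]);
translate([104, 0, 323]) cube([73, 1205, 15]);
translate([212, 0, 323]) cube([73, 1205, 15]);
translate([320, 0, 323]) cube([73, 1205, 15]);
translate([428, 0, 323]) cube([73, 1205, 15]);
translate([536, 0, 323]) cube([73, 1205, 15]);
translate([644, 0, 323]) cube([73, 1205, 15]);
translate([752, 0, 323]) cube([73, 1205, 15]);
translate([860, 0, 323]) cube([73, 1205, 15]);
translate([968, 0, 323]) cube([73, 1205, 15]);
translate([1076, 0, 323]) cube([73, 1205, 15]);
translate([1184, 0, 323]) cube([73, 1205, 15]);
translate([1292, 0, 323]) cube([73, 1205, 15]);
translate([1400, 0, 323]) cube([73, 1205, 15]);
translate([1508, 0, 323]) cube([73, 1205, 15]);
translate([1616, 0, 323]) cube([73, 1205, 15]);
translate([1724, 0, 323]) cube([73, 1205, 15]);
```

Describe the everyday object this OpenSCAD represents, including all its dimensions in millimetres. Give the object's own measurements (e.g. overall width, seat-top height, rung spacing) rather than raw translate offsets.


A bed frame 1908 mm long (x) by 1205 mm wide (y). Four 69×69 mm corner posts, 405 mm tall, at the corners of the footprint. Four rails of 23 mm thickness and 133 mm height run between adjacent posts with their undersides at z = 190 mm, their outer faces flush with the outside of the frame (the two x-running rails run between the posts' inner faces; the two y-running rails run between the posts' inner faces). 16 slats, each 73 mm wide (x) and 15 mm thick, lie across the top of the two x-running rails, running the full 1205 mm width of the frame in y; along x they sit between the end posts with a 35 mm gap after the −x posts and between neighbouring slats, leaving 42 mm before the +x posts.


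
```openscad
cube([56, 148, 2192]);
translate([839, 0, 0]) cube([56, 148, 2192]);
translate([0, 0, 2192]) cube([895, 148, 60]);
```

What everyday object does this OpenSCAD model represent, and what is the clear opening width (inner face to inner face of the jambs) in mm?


A door frame. The clear opening width is 783 mm.

Two 2192 mm tall posts with a header on top — a door frame. The left jamb is 56 mm wide at x = 0; the right jamb starts at x = 839. The clear opening is 839 − 56 = 783 mm.


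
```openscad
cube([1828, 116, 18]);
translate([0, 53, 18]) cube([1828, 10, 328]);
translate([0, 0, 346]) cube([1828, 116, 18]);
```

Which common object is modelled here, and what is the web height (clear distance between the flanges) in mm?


An I-beam. The web height is 328 mm.

Two wide flanges with a thin centred web — an I-beam. Overall 364 mm minus two 18 mm flanges gives a web of 364 − 2·18 = 328 mm.


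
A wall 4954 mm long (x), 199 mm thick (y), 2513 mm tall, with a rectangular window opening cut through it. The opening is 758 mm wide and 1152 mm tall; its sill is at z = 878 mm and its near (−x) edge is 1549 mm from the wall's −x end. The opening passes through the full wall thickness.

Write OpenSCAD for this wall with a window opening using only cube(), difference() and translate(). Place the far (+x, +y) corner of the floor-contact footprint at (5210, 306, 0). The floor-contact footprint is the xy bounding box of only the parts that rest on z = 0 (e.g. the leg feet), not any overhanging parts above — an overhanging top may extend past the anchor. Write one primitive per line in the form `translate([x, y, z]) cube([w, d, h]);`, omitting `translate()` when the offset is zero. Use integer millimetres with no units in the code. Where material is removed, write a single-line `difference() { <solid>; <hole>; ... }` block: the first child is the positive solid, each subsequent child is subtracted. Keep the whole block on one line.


difference() { translate([256, 107, 0]) cube([4954, 199, 2513]); translate([1805, 107, 878]) cube([758, 199, 1152]); }


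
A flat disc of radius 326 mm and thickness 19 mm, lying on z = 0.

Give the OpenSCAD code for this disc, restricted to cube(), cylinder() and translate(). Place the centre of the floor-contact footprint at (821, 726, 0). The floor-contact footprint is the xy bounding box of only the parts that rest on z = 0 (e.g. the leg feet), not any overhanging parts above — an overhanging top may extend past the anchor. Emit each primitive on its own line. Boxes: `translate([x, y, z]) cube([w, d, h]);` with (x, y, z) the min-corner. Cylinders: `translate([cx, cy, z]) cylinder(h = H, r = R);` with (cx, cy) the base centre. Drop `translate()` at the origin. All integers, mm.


translate([821, 726, 0]) cylinder(h = 19, r = 326);


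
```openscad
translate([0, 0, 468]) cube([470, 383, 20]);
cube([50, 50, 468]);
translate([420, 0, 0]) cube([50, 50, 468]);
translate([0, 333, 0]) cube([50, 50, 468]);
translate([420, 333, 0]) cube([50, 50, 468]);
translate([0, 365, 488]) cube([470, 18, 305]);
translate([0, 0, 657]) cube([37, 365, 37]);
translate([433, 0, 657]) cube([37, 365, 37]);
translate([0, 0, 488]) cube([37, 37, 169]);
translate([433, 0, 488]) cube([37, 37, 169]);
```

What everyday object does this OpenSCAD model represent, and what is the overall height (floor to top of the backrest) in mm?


A chair. The overall height is 793 mm.

A slab on four corner posts with a tall panel at the back — a chair. The seat slab sits at z = 468 with thickness 20, and the 305 mm backrest starts at the seat top, so the overall height is 468 + 20 + 305 = 793 mm.


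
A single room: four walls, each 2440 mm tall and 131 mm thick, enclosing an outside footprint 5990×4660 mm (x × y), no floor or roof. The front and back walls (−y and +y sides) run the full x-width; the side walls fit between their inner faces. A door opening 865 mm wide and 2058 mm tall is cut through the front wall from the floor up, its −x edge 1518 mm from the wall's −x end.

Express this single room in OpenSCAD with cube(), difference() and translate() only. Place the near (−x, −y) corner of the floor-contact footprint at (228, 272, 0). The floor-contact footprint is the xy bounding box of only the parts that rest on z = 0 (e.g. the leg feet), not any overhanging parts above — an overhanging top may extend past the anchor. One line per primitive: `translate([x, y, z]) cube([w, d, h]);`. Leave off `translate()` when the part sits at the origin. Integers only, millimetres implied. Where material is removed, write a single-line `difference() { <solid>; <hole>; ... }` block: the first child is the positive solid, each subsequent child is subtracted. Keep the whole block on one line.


difference() { translate([228, 272, 0]) cube([5990, 131, 2440]); translate([1746, 272, 0]) cube([865, 131, 2058]); }
translate([228, 4801, 0]) cube([5990, 131, 2440]);
translate([228, 403, 0]) cube([131, 4398, 2440]);
translate([6087, 403, 0]) cube([131, 4398, 2440]);


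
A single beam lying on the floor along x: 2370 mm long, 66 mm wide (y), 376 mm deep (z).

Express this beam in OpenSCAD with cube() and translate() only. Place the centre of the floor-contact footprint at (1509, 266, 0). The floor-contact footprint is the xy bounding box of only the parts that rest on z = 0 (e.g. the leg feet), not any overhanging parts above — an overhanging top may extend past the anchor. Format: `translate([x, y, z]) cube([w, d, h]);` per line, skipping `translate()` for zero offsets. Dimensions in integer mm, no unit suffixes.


translate([324, 233, 0]) cube([2370, 66, 376]);


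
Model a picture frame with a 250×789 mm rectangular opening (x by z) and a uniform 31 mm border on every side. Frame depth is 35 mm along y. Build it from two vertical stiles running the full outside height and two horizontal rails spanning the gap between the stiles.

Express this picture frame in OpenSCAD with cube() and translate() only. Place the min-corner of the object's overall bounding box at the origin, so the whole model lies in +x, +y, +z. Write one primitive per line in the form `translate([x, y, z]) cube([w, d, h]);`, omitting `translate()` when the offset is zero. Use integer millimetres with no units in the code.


cube([31, 35, 851]);
translate([281, 0, 0]) cube([31, 35, 851]);
translate([31, 0, 0]) cube([250, 35, 31]);
translate([31, 0, 820]) cube([250, 35, 31]);


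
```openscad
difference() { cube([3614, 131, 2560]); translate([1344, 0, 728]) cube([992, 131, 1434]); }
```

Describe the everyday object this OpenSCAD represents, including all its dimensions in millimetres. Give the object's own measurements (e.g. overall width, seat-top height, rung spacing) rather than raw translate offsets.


A wall 3614 mm long (x), 131 mm thick (y), 2560 mm tall, with a rectangular window opening cut through it. The opening is 992 mm wide and 1434 mm tall; its sill is at z = 728 mm and its near (−x) edge is 1344 mm from the wall's −x end. The opening passes through the full wall thickness.


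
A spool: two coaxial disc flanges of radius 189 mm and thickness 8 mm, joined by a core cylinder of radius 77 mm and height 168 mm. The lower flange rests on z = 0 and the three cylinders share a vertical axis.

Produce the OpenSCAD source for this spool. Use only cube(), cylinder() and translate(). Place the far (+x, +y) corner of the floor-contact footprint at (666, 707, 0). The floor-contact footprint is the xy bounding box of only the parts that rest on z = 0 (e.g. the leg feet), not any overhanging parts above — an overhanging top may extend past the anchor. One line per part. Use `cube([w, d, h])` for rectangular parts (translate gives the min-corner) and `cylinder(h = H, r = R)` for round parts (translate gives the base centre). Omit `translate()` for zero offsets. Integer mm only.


translate([477, 518, 0]) cylinder(h = 8, r = 189);
translate([477, 518, 8]) cylinder(h = 168, r = 77);
translate([477, 518, 176]) cylinder(h = 8, r = 189);


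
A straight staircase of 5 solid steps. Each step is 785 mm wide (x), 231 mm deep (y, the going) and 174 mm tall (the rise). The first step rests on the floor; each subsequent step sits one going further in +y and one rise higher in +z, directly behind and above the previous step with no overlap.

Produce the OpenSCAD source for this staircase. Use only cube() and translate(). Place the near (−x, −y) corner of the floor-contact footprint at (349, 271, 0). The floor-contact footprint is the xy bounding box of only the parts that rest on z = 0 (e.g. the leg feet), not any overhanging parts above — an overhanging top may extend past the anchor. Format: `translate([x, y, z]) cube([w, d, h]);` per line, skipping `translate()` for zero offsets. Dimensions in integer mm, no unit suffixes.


translate([349, 271, 0]) cube([785, 231, 174]);
translate([349, 502, 174]) cube([785, 231, 174]);
translate([349, 733, 348]) cube([785, 231, 174]);
translate([349, 964, 522]) cube([785, 231, 174]);
translate([349, 1195, 696]) cube([785, 231, 174]);


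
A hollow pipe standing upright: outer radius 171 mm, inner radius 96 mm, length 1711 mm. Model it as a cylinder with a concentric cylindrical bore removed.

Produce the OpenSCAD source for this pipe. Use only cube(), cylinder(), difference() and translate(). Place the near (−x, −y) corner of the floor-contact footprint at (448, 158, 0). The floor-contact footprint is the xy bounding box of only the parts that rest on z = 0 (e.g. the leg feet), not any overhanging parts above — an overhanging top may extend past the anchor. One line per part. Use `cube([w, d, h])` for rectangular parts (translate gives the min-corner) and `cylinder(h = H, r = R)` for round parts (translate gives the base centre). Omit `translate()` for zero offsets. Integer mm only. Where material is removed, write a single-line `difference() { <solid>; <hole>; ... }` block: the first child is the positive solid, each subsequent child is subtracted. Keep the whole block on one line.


difference() { translate([619, 329, 0]) cylinder(h = 1711, r = 171); translate([619, 329, 0]) cylinder(h = 1711, r = 96); }


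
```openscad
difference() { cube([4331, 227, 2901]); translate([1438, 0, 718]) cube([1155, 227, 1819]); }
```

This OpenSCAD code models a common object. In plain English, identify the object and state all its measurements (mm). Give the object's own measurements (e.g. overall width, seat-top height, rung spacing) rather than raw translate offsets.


A wall 4331 mm long (x), 227 mm thick (y), 2901 mm tall, with a rectangular window opening cut through it. The opening is 1155 mm wide and 1819 mm tall; its sill is at z = 718 mm and its near (−x) edge is 1438 mm from the wall's −x end. The opening passes through the full wall thickness.


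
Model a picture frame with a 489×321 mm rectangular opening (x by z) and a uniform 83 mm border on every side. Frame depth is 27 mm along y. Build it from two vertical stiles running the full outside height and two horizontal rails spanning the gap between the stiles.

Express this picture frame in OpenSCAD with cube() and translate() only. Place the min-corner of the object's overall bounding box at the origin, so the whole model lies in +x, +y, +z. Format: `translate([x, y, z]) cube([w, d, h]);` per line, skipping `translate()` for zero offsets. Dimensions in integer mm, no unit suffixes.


cube([83, 27, 487]);
translate([572, 0, 0]) cube([83, 27, 487]);
translate([83, 0, 0]) cube([489, 27, 83]);
translate([83, 0, 404]) cube([489, 27, 83]);


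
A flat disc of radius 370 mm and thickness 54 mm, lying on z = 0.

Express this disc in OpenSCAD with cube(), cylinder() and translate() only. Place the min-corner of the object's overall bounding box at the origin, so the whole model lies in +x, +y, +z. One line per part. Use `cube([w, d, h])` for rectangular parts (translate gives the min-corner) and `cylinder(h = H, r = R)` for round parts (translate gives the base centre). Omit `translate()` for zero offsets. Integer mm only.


translate([370, 370, 0]) cylinder(h = 54, r = 370);


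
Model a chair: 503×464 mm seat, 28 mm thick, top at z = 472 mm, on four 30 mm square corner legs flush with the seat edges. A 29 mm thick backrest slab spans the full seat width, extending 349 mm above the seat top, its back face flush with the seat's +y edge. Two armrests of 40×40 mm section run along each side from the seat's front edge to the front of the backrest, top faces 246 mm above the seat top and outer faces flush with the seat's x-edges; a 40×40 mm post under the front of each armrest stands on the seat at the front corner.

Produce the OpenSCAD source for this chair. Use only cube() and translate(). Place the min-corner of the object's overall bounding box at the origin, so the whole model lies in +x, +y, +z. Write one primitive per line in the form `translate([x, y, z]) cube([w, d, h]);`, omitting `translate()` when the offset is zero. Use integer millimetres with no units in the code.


translate([0, 0, 444]) cube([503, 464, 28]);
cube([30, 30, 444]);
translate([473, 0, 0]) cube([30, 30, 444]);
translate([0, 434, 0]) cube([30, 30, 444]);
translate([473, 434, 0]) cube([30, 30, 444]);
translate([0, 435, 472]) cube([503, 29, 349]);
translate([0, 0, 678]) cube([40, 435, 40]);
translate([463, 0, 678]) cube([40, 435, 40]);
translate([0, 0, 472]) cube([40, 40, 206]);
translate([463, 0, 472]) cube([40, 40, 206]);


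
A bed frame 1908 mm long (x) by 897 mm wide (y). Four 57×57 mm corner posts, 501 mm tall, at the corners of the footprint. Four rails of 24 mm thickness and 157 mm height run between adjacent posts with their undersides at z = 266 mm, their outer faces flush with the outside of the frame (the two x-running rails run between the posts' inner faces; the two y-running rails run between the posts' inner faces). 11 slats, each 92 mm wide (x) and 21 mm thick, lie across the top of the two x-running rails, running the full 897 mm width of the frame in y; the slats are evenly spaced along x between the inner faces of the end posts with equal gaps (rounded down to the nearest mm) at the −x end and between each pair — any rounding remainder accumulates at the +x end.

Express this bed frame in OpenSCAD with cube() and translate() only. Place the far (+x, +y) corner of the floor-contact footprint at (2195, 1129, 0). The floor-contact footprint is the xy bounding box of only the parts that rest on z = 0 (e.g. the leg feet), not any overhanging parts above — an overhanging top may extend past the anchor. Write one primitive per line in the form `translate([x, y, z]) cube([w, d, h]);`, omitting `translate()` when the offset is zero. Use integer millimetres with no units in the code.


translate([287, 232, 0]) cube([57, 57, 501]);
translate([287, 1072, 0]) cube([57, 57, 501]);
translate([2138, 232, 0]) cube([57, 57, 501]);
translate([2138, 1072, 0]) cube([57, 57, 501]);
translate([344, 232, 266]) cube([1794, 24, 157]);
translate([344, 1105, 266]) cube([1794, 24, 157]);
translate([287, 289, 266]) cube([24, 783, 157]);
translate([2171, 289, 266]) cube([24, 783, 157]);
translate([409, 232, 423]) cube([92, 897, 21]);
translate([566, 232, 423]) cube([92, 897, 21]);
translate([723, 232, 423]) cube([92, 897, 21]);
translate([880, 232, 423]) cube([92, 897, 21]);
translate([1037, 232, 423]) cube([92, 897, 21]);
translate([1194, 232, 423]) cube([92, 897, 21]);
translate([1351, 232, 423]) cube([92, 897, 21]);
translate([1508, 232, 423]) cube([92, 897, 21]);
translate([1665, 232, 423]) cube([92, 897, 21]);
translate([1822, 232, 423]) cube([92, 897, 21]);
translate([1979, 232, 423]) cube([92, 897, 21]);


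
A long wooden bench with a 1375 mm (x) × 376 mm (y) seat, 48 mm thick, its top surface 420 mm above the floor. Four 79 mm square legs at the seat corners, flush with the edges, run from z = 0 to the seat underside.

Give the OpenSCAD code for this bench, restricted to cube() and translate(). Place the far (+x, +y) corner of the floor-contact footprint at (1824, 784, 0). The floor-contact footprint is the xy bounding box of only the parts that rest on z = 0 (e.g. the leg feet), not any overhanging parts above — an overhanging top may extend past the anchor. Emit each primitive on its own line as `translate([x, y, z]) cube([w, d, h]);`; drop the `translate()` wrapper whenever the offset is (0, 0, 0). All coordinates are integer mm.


// leg_h = 420 − 48 = 372
translate([449, 408, 372]) cube([1375, 376, 48]);
translate([449, 408, 0]) cube([79, 79, 372]);
translate([449, 705, 0]) cube([79, 79, 372]);
translate([1745, 408, 0]) cube([79, 79, 372]);
translate([1745, 705, 0]) cube([79, 79, 372]);


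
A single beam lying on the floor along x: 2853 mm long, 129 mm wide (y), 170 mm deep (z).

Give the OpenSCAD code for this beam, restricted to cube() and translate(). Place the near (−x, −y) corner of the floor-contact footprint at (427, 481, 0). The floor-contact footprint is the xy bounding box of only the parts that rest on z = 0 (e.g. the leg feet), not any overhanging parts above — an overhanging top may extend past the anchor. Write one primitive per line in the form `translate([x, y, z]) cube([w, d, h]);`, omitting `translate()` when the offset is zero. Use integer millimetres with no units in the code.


translate([427, 481, 0]) cube([2853, 129, 170]);


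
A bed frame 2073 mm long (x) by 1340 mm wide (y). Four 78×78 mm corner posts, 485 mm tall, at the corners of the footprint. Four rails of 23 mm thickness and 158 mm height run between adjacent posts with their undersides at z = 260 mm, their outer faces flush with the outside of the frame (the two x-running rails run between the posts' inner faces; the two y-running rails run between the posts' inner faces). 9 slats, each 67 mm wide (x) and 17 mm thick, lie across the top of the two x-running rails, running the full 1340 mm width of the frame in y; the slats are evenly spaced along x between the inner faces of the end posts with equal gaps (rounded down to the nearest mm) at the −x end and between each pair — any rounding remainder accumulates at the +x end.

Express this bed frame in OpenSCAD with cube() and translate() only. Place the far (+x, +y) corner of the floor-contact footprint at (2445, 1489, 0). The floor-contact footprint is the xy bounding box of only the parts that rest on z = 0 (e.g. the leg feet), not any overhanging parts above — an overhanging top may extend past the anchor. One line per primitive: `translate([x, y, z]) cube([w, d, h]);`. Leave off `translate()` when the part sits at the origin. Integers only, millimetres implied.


// slat z = rail_z + rail_h = 260 + 158 = 418
// slat gap = ⌊(1917 − 9·67) / 10⌋ = 131
translate([372, 149, 0]) cube([78, 78, 485]);
translate([372, 1411, 0]) cube([78, 78, 485]);
translate([2367, 149, 0]) cube([78, 78, 485]);
translate([2367, 1411, 0]) cube([78, 78, 485]);
translate([450, 149, 260]) cube([1917, 23, 158]);
translate([450, 1466, 260]) cube([1917, 23, 158]);
translate([372, 227, 260]) cube([23, 1184, 158]);
translate([2422, 227, 260]) cube([23, 1184, 158]);
translate([581, 149, 418]) cube([67, 1340, 17]);
translate([779, 149, 418]) cube([67, 1340, 17]);
translate([977, 149, 418]) cube([67, 1340, 17]);
translate([1175, 149, 418]) cube([67, 1340, 17]);
translate([1373, 149, 418]) cube([67, 1340, 17]);
translate([1571, 149, 418]) cube([67, 1340, 17]);
translate([1769, 149, 418]) cube([67, 1340, 17]);
translate([1967, 149, 418]) cube([67, 1340, 17]);
translate([2165, 149, 418]) cube([67, 1340, 17]);
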